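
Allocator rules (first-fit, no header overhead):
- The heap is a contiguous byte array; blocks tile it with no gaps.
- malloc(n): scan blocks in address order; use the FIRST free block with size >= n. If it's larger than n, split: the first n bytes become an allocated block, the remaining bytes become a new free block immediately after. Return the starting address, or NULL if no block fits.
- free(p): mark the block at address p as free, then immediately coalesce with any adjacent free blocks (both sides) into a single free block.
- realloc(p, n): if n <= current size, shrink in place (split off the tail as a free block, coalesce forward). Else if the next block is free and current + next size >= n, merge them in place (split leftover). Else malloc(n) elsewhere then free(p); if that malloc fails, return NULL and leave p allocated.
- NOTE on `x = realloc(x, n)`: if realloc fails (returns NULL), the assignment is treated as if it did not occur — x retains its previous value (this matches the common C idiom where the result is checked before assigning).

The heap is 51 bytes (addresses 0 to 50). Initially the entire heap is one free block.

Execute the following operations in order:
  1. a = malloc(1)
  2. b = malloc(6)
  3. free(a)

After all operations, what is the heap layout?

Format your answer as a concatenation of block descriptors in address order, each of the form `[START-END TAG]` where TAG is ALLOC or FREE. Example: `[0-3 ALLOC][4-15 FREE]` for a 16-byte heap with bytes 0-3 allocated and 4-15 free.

Op 1: a = malloc(1) -> a = 0; heap: [0-0 ALLOC][1-50 FREE]
Op 2: b = malloc(6) -> b = 1; heap: [0-0 ALLOC][1-6 ALLOC][7-50 FREE]
Op 3: free(a) -> (freed a); heap: [0-0 FREE][1-6 ALLOC][7-50 FREE]

Answer: [0-0 FREE][1-6 ALLOC][7-50 FREE]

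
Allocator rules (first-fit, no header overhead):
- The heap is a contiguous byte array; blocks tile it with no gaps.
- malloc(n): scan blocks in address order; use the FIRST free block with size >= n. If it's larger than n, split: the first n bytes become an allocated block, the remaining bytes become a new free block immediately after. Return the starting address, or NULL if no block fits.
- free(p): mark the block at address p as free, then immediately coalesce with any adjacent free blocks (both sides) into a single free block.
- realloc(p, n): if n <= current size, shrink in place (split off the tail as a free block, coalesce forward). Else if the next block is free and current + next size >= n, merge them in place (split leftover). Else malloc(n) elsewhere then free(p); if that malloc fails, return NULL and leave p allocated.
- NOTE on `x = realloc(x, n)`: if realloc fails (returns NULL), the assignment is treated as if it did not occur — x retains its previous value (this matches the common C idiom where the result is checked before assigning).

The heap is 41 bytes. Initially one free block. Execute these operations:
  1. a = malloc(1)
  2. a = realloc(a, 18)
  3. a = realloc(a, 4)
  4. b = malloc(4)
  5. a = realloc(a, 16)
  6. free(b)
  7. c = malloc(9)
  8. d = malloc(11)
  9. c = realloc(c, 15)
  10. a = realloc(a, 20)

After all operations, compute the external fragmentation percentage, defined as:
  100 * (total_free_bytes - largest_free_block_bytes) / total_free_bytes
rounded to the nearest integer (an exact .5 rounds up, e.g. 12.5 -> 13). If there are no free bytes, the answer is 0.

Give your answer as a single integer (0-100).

Op 1: a = malloc(1) -> a = 0; heap: [0-0 ALLOC][1-40 FREE]
Op 2: a = realloc(a, 18) -> a = 0; heap: [0-17 ALLOC][18-40 FREE]
Op 3: a = realloc(a, 4) -> a = 0; heap: [0-3 ALLOC][4-40 FREE]
Op 4: b = malloc(4) -> b = 4; heap: [0-3 ALLOC][4-7 ALLOC][8-40 FREE]
Op 5: a = realloc(a, 16) -> a = 8; heap: [0-3 FREE][4-7 ALLOC][8-23 ALLOC][24-40 FREE]
Op 6: free(b) -> (freed b); heap: [0-7 FREE][8-23 ALLOC][24-40 FREE]
Op 7: c = malloc(9) -> c = 24; heap: [0-7 FREE][8-23 ALLOC][24-32 ALLOC][33-40 FREE]
Op 8: d = malloc(11) -> d = NULL; heap: [0-7 FREE][8-23 ALLOC][24-32 ALLOC][33-40 FREE]
Op 9: c = realloc(c, 15) -> c = 24; heap: [0-7 FREE][8-23 ALLOC][24-38 ALLOC][39-40 FREE]
Op 10: a = realloc(a, 20) -> NULL (a unchanged); heap: [0-7 FREE][8-23 ALLOC][24-38 ALLOC][39-40 FREE]
Free blocks: [8 2] total_free=10 largest=8 -> 100*(10-8)/10 = 200/10 = 20

Answer: 20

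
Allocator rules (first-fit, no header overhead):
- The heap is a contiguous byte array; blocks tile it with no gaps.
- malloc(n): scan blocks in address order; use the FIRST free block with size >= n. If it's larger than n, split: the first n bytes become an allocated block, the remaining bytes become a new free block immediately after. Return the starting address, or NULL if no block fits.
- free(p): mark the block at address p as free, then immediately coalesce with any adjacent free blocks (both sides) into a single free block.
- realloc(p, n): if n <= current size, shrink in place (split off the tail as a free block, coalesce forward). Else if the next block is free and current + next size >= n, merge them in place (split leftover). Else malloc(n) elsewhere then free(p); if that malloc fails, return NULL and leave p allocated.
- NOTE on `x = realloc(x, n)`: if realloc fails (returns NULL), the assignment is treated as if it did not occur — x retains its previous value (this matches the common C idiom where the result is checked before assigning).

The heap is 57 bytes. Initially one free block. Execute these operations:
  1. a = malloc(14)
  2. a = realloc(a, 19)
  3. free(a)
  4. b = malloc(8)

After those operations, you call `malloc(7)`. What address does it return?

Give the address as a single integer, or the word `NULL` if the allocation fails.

Op 1: a = malloc(14) -> a = 0; heap: [0-13 ALLOC][14-56 FREE]
Op 2: a = realloc(a, 19) -> a = 0; heap: [0-18 ALLOC][19-56 FREE]
Op 3: free(a) -> (freed a); heap: [0-56 FREE]
Op 4: b = malloc(8) -> b = 0; heap: [0-7 ALLOC][8-56 FREE]
malloc(7): first-fit scan over [0-7 ALLOC][8-56 FREE] -> 8

Answer: 8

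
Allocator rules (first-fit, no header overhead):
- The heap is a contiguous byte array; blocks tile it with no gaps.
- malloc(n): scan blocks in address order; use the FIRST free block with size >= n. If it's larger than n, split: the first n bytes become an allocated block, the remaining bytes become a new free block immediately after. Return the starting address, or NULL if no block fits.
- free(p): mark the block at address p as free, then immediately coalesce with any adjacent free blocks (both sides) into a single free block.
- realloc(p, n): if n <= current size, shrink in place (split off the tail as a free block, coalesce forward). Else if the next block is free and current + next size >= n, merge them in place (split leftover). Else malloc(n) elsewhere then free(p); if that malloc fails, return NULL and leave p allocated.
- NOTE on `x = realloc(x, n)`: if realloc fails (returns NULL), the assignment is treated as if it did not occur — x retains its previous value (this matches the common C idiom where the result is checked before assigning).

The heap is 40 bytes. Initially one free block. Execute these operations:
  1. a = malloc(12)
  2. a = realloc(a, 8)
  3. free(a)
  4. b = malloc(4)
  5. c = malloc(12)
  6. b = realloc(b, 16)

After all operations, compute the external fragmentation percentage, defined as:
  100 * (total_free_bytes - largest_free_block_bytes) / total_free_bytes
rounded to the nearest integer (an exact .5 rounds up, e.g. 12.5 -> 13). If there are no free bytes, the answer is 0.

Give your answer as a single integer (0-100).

Op 1: a = malloc(12) -> a = 0; heap: [0-11 ALLOC][12-39 FREE]
Op 2: a = realloc(a, 8) -> a = 0; heap: [0-7 ALLOC][8-39 FREE]
Op 3: free(a) -> (freed a); heap: [0-39 FREE]
Op 4: b = malloc(4) -> b = 0; heap: [0-3 ALLOC][4-39 FREE]
Op 5: c = malloc(12) -> c = 4; heap: [0-3 ALLOC][4-15 ALLOC][16-39 FREE]
Op 6: b = realloc(b, 16) -> b = 16; heap: [0-3 FREE][4-15 ALLOC][16-31 ALLOC][32-39 FREE]
Free blocks: [4 8] total_free=12 largest=8 -> 100*(12-8)/12 = 400/12 ≈ 33.333 -> rounds to 33

Answer: 33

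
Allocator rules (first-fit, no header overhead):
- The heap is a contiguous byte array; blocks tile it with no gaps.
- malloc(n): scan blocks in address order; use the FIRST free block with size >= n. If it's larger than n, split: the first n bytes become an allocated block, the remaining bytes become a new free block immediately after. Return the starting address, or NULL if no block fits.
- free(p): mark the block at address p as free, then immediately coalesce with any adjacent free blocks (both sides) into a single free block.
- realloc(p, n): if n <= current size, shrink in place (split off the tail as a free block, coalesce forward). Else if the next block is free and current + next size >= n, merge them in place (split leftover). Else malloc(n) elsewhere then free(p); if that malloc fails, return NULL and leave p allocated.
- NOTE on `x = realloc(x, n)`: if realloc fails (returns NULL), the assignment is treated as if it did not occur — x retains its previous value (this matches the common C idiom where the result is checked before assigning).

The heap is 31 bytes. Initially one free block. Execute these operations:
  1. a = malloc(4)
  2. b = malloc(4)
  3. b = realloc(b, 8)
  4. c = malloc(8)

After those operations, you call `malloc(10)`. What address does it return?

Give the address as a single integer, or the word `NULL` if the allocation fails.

Answer: 20

Derivation:
Op 1: a = malloc(4) -> a = 0; heap: [0-3 ALLOC][4-30 FREE]
Op 2: b = malloc(4) -> b = 4; heap: [0-3 ALLOC][4-7 ALLOC][8-30 FREE]
Op 3: b = realloc(b, 8) -> b = 4; heap: [0-3 ALLOC][4-11 ALLOC][12-30 FREE]
Op 4: c = malloc(8) -> c = 12; heap: [0-3 ALLOC][4-11 ALLOC][12-19 ALLOC][20-30 FREE]
malloc(10): first-fit scan over [0-3 ALLOC][4-11 ALLOC][12-19 ALLOC][20-30 FREE] -> 20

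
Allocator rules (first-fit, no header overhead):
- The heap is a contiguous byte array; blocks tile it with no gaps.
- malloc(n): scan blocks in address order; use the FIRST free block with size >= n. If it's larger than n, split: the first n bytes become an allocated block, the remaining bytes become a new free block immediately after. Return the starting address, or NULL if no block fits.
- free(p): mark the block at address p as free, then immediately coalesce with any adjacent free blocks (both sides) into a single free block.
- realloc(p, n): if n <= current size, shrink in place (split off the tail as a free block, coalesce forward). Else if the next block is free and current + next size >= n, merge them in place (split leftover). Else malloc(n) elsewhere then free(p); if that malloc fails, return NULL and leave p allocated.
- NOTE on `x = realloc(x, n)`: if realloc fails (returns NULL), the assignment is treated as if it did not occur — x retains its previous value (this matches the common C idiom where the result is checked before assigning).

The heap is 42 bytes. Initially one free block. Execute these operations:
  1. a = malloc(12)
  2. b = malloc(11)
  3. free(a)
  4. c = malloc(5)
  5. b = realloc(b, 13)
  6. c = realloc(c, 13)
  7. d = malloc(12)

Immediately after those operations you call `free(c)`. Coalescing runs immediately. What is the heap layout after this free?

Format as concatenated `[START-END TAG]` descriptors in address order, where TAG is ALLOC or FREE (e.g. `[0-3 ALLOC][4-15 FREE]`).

Op 1: a = malloc(12) -> a = 0; heap: [0-11 ALLOC][12-41 FREE]
Op 2: b = malloc(11) -> b = 12; heap: [0-11 ALLOC][12-22 ALLOC][23-41 FREE]
Op 3: free(a) -> (freed a); heap: [0-11 FREE][12-22 ALLOC][23-41 FREE]
Op 4: c = malloc(5) -> c = 0; heap: [0-4 ALLOC][5-11 FREE][12-22 ALLOC][23-41 FREE]
Op 5: b = realloc(b, 13) -> b = 12; heap: [0-4 ALLOC][5-11 FREE][12-24 ALLOC][25-41 FREE]
Op 6: c = realloc(c, 13) -> c = 25; heap: [0-11 FREE][12-24 ALLOC][25-37 ALLOC][38-41 FREE]
Op 7: d = malloc(12) -> d = 0; heap: [0-11 ALLOC][12-24 ALLOC][25-37 ALLOC][38-41 FREE]
free(c): c = 25 -> block [25-37 ALLOC]; mark free, coalesce with adjacent free neighbors -> [0-11 ALLOC][12-24 ALLOC][25-41 FREE]

Answer: [0-11 ALLOC][12-24 ALLOC][25-41 FREE]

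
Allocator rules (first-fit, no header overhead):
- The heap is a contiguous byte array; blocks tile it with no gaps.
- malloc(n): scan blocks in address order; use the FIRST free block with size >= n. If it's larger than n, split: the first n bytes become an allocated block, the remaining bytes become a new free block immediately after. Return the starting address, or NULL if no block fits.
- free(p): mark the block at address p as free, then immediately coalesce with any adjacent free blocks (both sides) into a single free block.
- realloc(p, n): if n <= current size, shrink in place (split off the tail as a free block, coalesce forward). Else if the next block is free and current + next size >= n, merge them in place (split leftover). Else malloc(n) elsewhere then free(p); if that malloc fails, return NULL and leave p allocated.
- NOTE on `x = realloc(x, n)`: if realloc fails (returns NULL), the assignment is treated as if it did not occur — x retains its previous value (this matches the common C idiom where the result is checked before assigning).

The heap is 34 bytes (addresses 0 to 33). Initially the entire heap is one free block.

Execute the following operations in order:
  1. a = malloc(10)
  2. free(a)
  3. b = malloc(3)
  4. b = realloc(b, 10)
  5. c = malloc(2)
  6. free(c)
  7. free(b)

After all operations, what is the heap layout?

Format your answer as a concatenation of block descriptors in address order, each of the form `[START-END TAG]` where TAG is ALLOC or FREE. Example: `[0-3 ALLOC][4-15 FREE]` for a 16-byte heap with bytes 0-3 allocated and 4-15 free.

Answer: [0-33 FREE]

Derivation:
Op 1: a = malloc(10) -> a = 0; heap: [0-9 ALLOC][10-33 FREE]
Op 2: free(a) -> (freed a); heap: [0-33 FREE]
Op 3: b = malloc(3) -> b = 0; heap: [0-2 ALLOC][3-33 FREE]
Op 4: b = realloc(b, 10) -> b = 0; heap: [0-9 ALLOC][10-33 FREE]
Op 5: c = malloc(2) -> c = 10; heap: [0-9 ALLOC][10-11 ALLOC][12-33 FREE]
Op 6: free(c) -> (freed c); heap: [0-9 ALLOC][10-33 FREE]
Op 7: free(b) -> (freed b); heap: [0-33 FREE]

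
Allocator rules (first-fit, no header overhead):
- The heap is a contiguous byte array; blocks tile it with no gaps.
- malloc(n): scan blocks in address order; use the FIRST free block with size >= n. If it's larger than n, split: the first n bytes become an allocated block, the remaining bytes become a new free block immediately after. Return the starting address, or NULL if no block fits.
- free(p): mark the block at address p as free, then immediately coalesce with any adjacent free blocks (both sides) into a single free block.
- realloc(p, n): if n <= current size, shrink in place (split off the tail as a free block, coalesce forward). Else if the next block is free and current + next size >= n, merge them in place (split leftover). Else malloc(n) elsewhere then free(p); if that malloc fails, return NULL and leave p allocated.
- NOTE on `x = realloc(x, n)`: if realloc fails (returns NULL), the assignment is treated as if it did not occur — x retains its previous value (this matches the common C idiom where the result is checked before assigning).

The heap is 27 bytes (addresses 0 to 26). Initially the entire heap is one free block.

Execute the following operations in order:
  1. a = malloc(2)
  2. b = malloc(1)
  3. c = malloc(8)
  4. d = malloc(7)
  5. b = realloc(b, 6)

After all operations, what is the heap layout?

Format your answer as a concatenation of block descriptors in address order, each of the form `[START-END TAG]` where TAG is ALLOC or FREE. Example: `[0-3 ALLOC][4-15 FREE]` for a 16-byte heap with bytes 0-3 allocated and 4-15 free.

Op 1: a = malloc(2) -> a = 0; heap: [0-1 ALLOC][2-26 FREE]
Op 2: b = malloc(1) -> b = 2; heap: [0-1 ALLOC][2-2 ALLOC][3-26 FREE]
Op 3: c = malloc(8) -> c = 3; heap: [0-1 ALLOC][2-2 ALLOC][3-10 ALLOC][11-26 FREE]
Op 4: d = malloc(7) -> d = 11; heap: [0-1 ALLOC][2-2 ALLOC][3-10 ALLOC][11-17 ALLOC][18-26 FREE]
Op 5: b = realloc(b, 6) -> b = 18; heap: [0-1 ALLOC][2-2 FREE][3-10 ALLOC][11-17 ALLOC][18-23 ALLOC][24-26 FREE]

Answer: [0-1 ALLOC][2-2 FREE][3-10 ALLOC][11-17 ALLOC][18-23 ALLOC][24-26 FREE]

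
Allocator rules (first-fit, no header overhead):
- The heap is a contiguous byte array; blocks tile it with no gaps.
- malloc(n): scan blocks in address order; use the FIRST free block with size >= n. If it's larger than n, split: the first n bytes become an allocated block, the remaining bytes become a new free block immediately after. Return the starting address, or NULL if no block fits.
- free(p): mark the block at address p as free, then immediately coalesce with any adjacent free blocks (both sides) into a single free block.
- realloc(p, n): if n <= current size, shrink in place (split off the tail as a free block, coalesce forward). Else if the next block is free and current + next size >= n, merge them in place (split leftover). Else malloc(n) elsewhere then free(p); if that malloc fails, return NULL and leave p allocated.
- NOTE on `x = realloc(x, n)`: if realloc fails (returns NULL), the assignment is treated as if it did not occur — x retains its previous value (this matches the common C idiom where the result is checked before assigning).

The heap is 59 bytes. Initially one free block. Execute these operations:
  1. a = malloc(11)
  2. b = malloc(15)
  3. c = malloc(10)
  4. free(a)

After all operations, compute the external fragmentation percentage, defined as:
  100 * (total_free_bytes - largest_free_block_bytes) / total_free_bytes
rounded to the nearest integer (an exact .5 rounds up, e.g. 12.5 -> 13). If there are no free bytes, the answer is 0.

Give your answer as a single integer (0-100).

Answer: 32

Derivation:
Op 1: a = malloc(11) -> a = 0; heap: [0-10 ALLOC][11-58 FREE]
Op 2: b = malloc(15) -> b = 11; heap: [0-10 ALLOC][11-25 ALLOC][26-58 FREE]
Op 3: c = malloc(10) -> c = 26; heap: [0-10 ALLOC][11-25 ALLOC][26-35 ALLOC][36-58 FREE]
Op 4: free(a) -> (freed a); heap: [0-10 FREE][11-25 ALLOC][26-35 ALLOC][36-58 FREE]
Free blocks: [11 23] total_free=34 largest=23 -> 100*(34-23)/34 = 1100/34 ≈ 32.353 -> rounds to 32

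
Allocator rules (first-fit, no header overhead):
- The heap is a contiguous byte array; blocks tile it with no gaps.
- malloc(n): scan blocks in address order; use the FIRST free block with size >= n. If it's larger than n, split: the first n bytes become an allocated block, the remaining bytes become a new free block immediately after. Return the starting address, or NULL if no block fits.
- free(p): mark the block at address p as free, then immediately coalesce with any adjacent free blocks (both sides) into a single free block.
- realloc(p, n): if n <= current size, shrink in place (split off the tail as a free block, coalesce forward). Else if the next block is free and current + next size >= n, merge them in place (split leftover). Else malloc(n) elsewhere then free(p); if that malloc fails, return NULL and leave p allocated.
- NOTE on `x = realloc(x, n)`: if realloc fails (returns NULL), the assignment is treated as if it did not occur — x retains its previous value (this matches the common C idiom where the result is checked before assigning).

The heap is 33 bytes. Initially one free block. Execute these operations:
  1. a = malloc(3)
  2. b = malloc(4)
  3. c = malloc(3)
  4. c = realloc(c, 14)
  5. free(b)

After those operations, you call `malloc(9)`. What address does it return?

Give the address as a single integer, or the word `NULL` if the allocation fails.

Op 1: a = malloc(3) -> a = 0; heap: [0-2 ALLOC][3-32 FREE]
Op 2: b = malloc(4) -> b = 3; heap: [0-2 ALLOC][3-6 ALLOC][7-32 FREE]
Op 3: c = malloc(3) -> c = 7; heap: [0-2 ALLOC][3-6 ALLOC][7-9 ALLOC][10-32 FREE]
Op 4: c = realloc(c, 14) -> c = 7; heap: [0-2 ALLOC][3-6 ALLOC][7-20 ALLOC][21-32 FREE]
Op 5: free(b) -> (freed b); heap: [0-2 ALLOC][3-6 FREE][7-20 ALLOC][21-32 FREE]
malloc(9): first-fit scan over [0-2 ALLOC][3-6 FREE][7-20 ALLOC][21-32 FREE] -> 21

Answer: 21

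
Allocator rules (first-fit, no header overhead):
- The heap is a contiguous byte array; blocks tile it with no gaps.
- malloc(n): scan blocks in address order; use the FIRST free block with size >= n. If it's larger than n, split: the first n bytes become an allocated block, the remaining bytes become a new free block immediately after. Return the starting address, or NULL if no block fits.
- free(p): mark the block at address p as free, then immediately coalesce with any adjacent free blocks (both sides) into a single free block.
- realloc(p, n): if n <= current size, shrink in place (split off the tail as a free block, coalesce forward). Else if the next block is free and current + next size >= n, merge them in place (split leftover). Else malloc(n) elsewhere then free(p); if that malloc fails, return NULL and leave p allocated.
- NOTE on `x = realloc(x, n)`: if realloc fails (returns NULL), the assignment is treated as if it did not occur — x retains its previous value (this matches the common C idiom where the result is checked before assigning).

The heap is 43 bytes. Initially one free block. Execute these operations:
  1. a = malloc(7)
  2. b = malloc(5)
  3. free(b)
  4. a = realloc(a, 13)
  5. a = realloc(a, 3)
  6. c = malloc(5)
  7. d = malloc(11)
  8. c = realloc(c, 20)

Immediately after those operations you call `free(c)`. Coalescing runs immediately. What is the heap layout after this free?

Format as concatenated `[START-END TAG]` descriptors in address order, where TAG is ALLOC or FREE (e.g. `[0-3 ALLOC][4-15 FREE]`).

Answer: [0-2 ALLOC][3-7 FREE][8-18 ALLOC][19-42 FREE]

Derivation:
Op 1: a = malloc(7) -> a = 0; heap: [0-6 ALLOC][7-42 FREE]
Op 2: b = malloc(5) -> b = 7; heap: [0-6 ALLOC][7-11 ALLOC][12-42 FREE]
Op 3: free(b) -> (freed b); heap: [0-6 ALLOC][7-42 FREE]
Op 4: a = realloc(a, 13) -> a = 0; heap: [0-12 ALLOC][13-42 FREE]
Op 5: a = realloc(a, 3) -> a = 0; heap: [0-2 ALLOC][3-42 FREE]
Op 6: c = malloc(5) -> c = 3; heap: [0-2 ALLOC][3-7 ALLOC][8-42 FREE]
Op 7: d = malloc(11) -> d = 8; heap: [0-2 ALLOC][3-7 ALLOC][8-18 ALLOC][19-42 FREE]
Op 8: c = realloc(c, 20) -> c = 19; heap: [0-2 ALLOC][3-7 FREE][8-18 ALLOC][19-38 ALLOC][39-42 FREE]
free(c): c = 19 -> block [19-38 ALLOC]; mark free, coalesce with adjacent free neighbors -> [0-2 ALLOC][3-7 FREE][8-18 ALLOC][19-42 FREE]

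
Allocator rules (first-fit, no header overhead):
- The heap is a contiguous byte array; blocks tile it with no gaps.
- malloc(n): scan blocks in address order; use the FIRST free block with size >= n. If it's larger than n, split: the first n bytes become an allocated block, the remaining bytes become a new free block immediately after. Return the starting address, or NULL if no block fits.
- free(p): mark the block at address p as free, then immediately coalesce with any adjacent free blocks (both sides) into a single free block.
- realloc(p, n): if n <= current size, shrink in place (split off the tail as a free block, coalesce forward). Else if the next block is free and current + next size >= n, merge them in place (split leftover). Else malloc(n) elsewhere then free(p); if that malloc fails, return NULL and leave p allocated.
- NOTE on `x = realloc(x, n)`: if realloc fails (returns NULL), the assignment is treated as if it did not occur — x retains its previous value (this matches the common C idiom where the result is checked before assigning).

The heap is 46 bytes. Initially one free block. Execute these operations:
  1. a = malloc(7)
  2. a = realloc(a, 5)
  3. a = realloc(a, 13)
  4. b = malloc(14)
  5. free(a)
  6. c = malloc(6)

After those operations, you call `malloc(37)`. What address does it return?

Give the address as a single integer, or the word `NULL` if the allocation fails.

Op 1: a = malloc(7) -> a = 0; heap: [0-6 ALLOC][7-45 FREE]
Op 2: a = realloc(a, 5) -> a = 0; heap: [0-4 ALLOC][5-45 FREE]
Op 3: a = realloc(a, 13) -> a = 0; heap: [0-12 ALLOC][13-45 FREE]
Op 4: b = malloc(14) -> b = 13; heap: [0-12 ALLOC][13-26 ALLOC][27-45 FREE]
Op 5: free(a) -> (freed a); heap: [0-12 FREE][13-26 ALLOC][27-45 FREE]
Op 6: c = malloc(6) -> c = 0; heap: [0-5 ALLOC][6-12 FREE][13-26 ALLOC][27-45 FREE]
malloc(37): first-fit scan over [0-5 ALLOC][6-12 FREE][13-26 ALLOC][27-45 FREE] -> NULL

Answer: NULL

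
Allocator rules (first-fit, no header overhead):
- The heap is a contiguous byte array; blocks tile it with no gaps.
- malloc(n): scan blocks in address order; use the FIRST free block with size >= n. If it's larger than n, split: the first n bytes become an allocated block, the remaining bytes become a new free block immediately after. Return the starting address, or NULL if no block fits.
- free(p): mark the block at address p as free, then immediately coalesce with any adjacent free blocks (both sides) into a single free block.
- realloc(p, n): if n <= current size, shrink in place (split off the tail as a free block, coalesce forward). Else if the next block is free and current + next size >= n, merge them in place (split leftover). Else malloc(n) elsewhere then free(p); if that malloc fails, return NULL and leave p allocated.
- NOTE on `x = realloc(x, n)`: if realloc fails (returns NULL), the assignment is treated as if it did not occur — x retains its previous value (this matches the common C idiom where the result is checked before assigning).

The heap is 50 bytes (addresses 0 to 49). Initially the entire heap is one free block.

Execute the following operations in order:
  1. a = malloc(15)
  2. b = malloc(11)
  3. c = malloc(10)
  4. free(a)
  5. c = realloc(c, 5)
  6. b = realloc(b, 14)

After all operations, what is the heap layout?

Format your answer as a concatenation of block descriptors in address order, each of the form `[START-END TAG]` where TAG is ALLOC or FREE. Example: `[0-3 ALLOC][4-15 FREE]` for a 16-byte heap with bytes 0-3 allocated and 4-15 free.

Op 1: a = malloc(15) -> a = 0; heap: [0-14 ALLOC][15-49 FREE]
Op 2: b = malloc(11) -> b = 15; heap: [0-14 ALLOC][15-25 ALLOC][26-49 FREE]
Op 3: c = malloc(10) -> c = 26; heap: [0-14 ALLOC][15-25 ALLOC][26-35 ALLOC][36-49 FREE]
Op 4: free(a) -> (freed a); heap: [0-14 FREE][15-25 ALLOC][26-35 ALLOC][36-49 FREE]
Op 5: c = realloc(c, 5) -> c = 26; heap: [0-14 FREE][15-25 ALLOC][26-30 ALLOC][31-49 FREE]
Op 6: b = realloc(b, 14) -> b = 0; heap: [0-13 ALLOC][14-25 FREE][26-30 ALLOC][31-49 FREE]

Answer: [0-13 ALLOC][14-25 FREE][26-30 ALLOC][31-49 FREE]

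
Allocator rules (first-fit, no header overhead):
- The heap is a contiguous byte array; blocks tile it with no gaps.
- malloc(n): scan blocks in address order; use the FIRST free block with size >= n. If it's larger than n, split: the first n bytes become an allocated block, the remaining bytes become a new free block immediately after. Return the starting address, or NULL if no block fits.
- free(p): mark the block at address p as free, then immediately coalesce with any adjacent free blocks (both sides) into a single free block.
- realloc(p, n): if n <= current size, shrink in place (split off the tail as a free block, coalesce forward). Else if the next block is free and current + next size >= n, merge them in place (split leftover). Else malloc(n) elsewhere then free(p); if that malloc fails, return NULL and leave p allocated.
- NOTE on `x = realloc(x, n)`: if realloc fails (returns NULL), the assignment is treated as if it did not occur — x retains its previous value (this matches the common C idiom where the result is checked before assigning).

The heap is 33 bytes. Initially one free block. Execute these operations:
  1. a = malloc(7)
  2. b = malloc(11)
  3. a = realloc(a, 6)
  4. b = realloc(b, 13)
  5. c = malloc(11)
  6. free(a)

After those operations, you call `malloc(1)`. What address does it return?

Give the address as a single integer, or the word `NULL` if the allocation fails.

Op 1: a = malloc(7) -> a = 0; heap: [0-6 ALLOC][7-32 FREE]
Op 2: b = malloc(11) -> b = 7; heap: [0-6 ALLOC][7-17 ALLOC][18-32 FREE]
Op 3: a = realloc(a, 6) -> a = 0; heap: [0-5 ALLOC][6-6 FREE][7-17 ALLOC][18-32 FREE]
Op 4: b = realloc(b, 13) -> b = 7; heap: [0-5 ALLOC][6-6 FREE][7-19 ALLOC][20-32 FREE]
Op 5: c = malloc(11) -> c = 20; heap: [0-5 ALLOC][6-6 FREE][7-19 ALLOC][20-30 ALLOC][31-32 FREE]
Op 6: free(a) -> (freed a); heap: [0-6 FREE][7-19 ALLOC][20-30 ALLOC][31-32 FREE]
malloc(1): first-fit scan over [0-6 FREE][7-19 ALLOC][20-30 ALLOC][31-32 FREE] -> 0

Answer: 0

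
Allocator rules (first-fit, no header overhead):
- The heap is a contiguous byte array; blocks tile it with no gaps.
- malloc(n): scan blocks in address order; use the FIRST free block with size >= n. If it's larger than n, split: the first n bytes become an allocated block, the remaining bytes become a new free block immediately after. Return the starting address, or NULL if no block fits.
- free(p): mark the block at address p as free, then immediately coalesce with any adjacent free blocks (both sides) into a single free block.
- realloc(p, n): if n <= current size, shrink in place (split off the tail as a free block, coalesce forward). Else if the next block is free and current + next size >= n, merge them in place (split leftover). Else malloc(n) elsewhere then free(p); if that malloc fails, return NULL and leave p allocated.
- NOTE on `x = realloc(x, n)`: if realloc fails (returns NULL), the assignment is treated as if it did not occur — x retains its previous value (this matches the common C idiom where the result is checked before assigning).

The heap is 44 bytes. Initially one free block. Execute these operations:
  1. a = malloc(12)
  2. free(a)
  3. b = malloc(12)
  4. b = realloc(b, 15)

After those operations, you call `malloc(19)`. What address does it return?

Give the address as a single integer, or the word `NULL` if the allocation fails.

Answer: 15

Derivation:
Op 1: a = malloc(12) -> a = 0; heap: [0-11 ALLOC][12-43 FREE]
Op 2: free(a) -> (freed a); heap: [0-43 FREE]
Op 3: b = malloc(12) -> b = 0; heap: [0-11 ALLOC][12-43 FREE]
Op 4: b = realloc(b, 15) -> b = 0; heap: [0-14 ALLOC][15-43 FREE]
malloc(19): first-fit scan over [0-14 ALLOC][15-43 FREE] -> 15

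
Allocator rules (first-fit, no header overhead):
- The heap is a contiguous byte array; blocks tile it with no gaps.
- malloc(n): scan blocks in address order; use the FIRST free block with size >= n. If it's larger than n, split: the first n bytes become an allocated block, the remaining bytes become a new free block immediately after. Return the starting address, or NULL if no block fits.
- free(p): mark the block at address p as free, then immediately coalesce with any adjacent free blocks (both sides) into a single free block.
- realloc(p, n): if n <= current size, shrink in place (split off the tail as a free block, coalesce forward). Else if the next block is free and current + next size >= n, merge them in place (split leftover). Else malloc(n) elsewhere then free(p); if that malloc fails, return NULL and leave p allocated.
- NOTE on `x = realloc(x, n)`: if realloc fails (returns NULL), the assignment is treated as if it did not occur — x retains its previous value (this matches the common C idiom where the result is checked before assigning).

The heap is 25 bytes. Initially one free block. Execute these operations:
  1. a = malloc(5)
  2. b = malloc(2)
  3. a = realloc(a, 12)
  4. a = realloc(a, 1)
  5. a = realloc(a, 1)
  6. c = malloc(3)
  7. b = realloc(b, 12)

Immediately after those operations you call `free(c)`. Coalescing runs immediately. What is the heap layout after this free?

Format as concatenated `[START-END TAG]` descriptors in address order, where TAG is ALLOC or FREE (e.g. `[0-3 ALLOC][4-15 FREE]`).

Op 1: a = malloc(5) -> a = 0; heap: [0-4 ALLOC][5-24 FREE]
Op 2: b = malloc(2) -> b = 5; heap: [0-4 ALLOC][5-6 ALLOC][7-24 FREE]
Op 3: a = realloc(a, 12) -> a = 7; heap: [0-4 FREE][5-6 ALLOC][7-18 ALLOC][19-24 FREE]
Op 4: a = realloc(a, 1) -> a = 7; heap: [0-4 FREE][5-6 ALLOC][7-7 ALLOC][8-24 FREE]
Op 5: a = realloc(a, 1) -> a = 7; heap: [0-4 FREE][5-6 ALLOC][7-7 ALLOC][8-24 FREE]
Op 6: c = malloc(3) -> c = 0; heap: [0-2 ALLOC][3-4 FREE][5-6 ALLOC][7-7 ALLOC][8-24 FREE]
Op 7: b = realloc(b, 12) -> b = 8; heap: [0-2 ALLOC][3-6 FREE][7-7 ALLOC][8-19 ALLOC][20-24 FREE]
free(c): c = 0 -> block [0-2 ALLOC]; mark free, coalesce with adjacent free neighbors -> [0-6 FREE][7-7 ALLOC][8-19 ALLOC][20-24 FREE]

Answer: [0-6 FREE][7-7 ALLOC][8-19 ALLOC][20-24 FREE]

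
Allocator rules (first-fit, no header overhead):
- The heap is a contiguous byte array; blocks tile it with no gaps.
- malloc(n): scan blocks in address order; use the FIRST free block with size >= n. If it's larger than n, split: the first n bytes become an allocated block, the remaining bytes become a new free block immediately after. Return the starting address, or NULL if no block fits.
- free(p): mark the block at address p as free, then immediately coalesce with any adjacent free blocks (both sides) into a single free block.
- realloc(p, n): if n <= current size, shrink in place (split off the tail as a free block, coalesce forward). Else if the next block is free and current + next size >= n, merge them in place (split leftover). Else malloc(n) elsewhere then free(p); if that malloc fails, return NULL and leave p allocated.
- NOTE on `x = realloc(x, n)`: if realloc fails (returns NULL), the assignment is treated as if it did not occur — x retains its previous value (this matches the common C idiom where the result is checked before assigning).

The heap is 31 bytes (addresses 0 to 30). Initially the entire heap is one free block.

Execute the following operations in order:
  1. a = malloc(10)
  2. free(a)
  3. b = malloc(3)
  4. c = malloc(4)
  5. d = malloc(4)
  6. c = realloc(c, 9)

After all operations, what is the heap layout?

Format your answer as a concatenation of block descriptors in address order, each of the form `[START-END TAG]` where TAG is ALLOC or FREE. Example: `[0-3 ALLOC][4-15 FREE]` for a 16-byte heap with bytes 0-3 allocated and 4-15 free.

Answer: [0-2 ALLOC][3-6 FREE][7-10 ALLOC][11-19 ALLOC][20-30 FREE]

Derivation:
Op 1: a = malloc(10) -> a = 0; heap: [0-9 ALLOC][10-30 FREE]
Op 2: free(a) -> (freed a); heap: [0-30 FREE]
Op 3: b = malloc(3) -> b = 0; heap: [0-2 ALLOC][3-30 FREE]
Op 4: c = malloc(4) -> c = 3; heap: [0-2 ALLOC][3-6 ALLOC][7-30 FREE]
Op 5: d = malloc(4) -> d = 7; heap: [0-2 ALLOC][3-6 ALLOC][7-10 ALLOC][11-30 FREE]
Op 6: c = realloc(c, 9) -> c = 11; heap: [0-2 ALLOC][3-6 FREE][7-10 ALLOC][11-19 ALLOC][20-30 FREE]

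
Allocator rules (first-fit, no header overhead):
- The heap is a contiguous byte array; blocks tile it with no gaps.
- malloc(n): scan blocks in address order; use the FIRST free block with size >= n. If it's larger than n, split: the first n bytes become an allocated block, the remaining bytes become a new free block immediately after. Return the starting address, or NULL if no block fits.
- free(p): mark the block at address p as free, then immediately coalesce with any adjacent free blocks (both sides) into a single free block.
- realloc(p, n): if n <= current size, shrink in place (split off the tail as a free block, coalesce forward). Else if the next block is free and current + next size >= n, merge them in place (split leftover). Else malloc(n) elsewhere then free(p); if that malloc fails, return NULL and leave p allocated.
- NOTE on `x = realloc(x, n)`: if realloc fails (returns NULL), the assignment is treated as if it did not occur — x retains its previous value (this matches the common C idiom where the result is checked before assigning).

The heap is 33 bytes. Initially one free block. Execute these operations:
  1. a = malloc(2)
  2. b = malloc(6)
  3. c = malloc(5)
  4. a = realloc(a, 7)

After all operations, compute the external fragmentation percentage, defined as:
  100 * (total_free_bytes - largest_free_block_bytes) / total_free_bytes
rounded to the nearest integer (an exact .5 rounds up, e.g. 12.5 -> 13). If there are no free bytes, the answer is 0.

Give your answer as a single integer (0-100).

Answer: 13

Derivation:
Op 1: a = malloc(2) -> a = 0; heap: [0-1 ALLOC][2-32 FREE]
Op 2: b = malloc(6) -> b = 2; heap: [0-1 ALLOC][2-7 ALLOC][8-32 FREE]
Op 3: c = malloc(5) -> c = 8; heap: [0-1 ALLOC][2-7 ALLOC][8-12 ALLOC][13-32 FREE]
Op 4: a = realloc(a, 7) -> a = 13; heap: [0-1 FREE][2-7 ALLOC][8-12 ALLOC][13-19 ALLOC][20-32 FREE]
Free blocks: [2 13] total_free=15 largest=13 -> 100*(15-13)/15 = 200/15 ≈ 13.333 -> rounds to 13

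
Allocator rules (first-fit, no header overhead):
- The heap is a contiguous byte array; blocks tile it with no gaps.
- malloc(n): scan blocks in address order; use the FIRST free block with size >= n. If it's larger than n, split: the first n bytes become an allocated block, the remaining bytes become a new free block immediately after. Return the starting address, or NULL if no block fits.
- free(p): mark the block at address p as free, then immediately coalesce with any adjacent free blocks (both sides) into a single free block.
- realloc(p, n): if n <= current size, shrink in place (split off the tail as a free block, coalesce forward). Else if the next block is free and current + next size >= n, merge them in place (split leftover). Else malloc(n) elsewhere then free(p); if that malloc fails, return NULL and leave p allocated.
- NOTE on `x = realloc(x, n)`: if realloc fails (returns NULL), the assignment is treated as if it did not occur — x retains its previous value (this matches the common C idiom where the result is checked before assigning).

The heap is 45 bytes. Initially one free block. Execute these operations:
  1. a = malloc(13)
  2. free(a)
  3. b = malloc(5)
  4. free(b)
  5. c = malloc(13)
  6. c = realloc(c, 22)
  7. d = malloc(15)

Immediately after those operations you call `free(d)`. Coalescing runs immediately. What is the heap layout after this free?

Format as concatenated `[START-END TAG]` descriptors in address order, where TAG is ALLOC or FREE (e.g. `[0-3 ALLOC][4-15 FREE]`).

Op 1: a = malloc(13) -> a = 0; heap: [0-12 ALLOC][13-44 FREE]
Op 2: free(a) -> (freed a); heap: [0-44 FREE]
Op 3: b = malloc(5) -> b = 0; heap: [0-4 ALLOC][5-44 FREE]
Op 4: free(b) -> (freed b); heap: [0-44 FREE]
Op 5: c = malloc(13) -> c = 0; heap: [0-12 ALLOC][13-44 FREE]
Op 6: c = realloc(c, 22) -> c = 0; heap: [0-21 ALLOC][22-44 FREE]
Op 7: d = malloc(15) -> d = 22; heap: [0-21 ALLOC][22-36 ALLOC][37-44 FREE]
free(d): d = 22 -> block [22-36 ALLOC]; mark free, coalesce with adjacent free neighbors -> [0-21 ALLOC][22-44 FREE]

Answer: [0-21 ALLOC][22-44 FREE]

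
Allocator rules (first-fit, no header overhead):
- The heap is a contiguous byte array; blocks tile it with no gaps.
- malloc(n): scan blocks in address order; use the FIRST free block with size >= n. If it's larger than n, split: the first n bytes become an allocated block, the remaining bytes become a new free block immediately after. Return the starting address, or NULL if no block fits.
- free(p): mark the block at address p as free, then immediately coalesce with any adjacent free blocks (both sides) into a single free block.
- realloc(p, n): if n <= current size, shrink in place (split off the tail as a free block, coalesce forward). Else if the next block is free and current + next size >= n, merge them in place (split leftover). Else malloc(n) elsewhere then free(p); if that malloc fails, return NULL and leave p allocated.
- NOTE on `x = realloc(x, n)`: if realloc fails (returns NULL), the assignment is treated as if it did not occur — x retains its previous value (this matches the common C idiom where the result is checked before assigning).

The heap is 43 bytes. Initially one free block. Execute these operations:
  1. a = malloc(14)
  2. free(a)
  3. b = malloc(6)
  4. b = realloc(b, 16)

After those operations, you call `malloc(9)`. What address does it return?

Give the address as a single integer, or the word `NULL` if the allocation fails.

Op 1: a = malloc(14) -> a = 0; heap: [0-13 ALLOC][14-42 FREE]
Op 2: free(a) -> (freed a); heap: [0-42 FREE]
Op 3: b = malloc(6) -> b = 0; heap: [0-5 ALLOC][6-42 FREE]
Op 4: b = realloc(b, 16) -> b = 0; heap: [0-15 ALLOC][16-42 FREE]
malloc(9): first-fit scan over [0-15 ALLOC][16-42 FREE] -> 16

Answer: 16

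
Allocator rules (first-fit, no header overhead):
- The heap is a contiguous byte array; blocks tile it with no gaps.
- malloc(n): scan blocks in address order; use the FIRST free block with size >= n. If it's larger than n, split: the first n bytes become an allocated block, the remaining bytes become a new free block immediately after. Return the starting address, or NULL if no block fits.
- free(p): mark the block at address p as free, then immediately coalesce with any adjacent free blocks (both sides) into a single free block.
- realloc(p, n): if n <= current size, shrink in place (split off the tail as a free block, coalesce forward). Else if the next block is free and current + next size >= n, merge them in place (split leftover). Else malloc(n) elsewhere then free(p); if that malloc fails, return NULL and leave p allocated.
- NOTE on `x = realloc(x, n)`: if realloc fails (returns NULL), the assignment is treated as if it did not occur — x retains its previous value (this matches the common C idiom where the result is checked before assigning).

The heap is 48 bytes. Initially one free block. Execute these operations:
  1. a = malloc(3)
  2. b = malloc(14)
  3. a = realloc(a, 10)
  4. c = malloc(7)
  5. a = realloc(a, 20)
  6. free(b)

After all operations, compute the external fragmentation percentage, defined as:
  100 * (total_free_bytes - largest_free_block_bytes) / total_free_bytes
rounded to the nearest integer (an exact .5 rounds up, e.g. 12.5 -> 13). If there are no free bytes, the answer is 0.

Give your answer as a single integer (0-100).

Op 1: a = malloc(3) -> a = 0; heap: [0-2 ALLOC][3-47 FREE]
Op 2: b = malloc(14) -> b = 3; heap: [0-2 ALLOC][3-16 ALLOC][17-47 FREE]
Op 3: a = realloc(a, 10) -> a = 17; heap: [0-2 FREE][3-16 ALLOC][17-26 ALLOC][27-47 FREE]
Op 4: c = malloc(7) -> c = 27; heap: [0-2 FREE][3-16 ALLOC][17-26 ALLOC][27-33 ALLOC][34-47 FREE]
Op 5: a = realloc(a, 20) -> NULL (a unchanged); heap: [0-2 FREE][3-16 ALLOC][17-26 ALLOC][27-33 ALLOC][34-47 FREE]
Op 6: free(b) -> (freed b); heap: [0-16 FREE][17-26 ALLOC][27-33 ALLOC][34-47 FREE]
Free blocks: [17 14] total_free=31 largest=17 -> 100*(31-17)/31 = 1400/31 ≈ 45.161 -> rounds to 45

Answer: 45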